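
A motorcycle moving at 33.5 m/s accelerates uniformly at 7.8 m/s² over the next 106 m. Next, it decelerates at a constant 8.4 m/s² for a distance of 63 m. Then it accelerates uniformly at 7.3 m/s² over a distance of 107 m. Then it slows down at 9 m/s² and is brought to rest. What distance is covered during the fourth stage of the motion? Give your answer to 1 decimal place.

182.2 m

Phase 1 (accelerating): v₀ = 33.5 m/s, a = 7.8 m/s².
v² = v₀² + 2aΔx = 33.5² + 2·7.8·106 = 2780 → v = 52.7 m/s
t = (v − v₀)/a = (52.7 − 33.5)/7.8 = 2.46 s

Phase 2 (decelerating): v₀ = 52.7 m/s, a = -8.4 m/s².
v² = v₀² + 2aΔx = 52.7² + 2·-8.4·63 = 1720 → v = 41.4 m/s
t = (v − v₀)/a = (41.4 − 52.7)/-8.4 = 1.34 s

Phase 3 (accelerating): v₀ = 41.4 m/s, a = 7.3 m/s².
v² = v₀² + 2aΔx = 41.4² + 2·7.3·107 = 3280 → v = 57.3 m/s
t = (v − v₀)/a = (57.3 − 41.4)/7.3 = 2.17 s

Phase 4 (decelerating): v₀ = 57.3 m/s, a = -9 m/s².
v = v₀ + at → t = (0 − 57.3) / -9 = 6.36 s
v² = v₀² + 2aΔx → Δx = (0² − 57.3²)/(2·-9) = 182 m
Distance in phase 4 = 182 m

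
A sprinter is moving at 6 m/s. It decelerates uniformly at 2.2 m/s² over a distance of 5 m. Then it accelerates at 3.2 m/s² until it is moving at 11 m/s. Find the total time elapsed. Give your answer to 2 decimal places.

3.29 s

Phase 1 (decelerating): v₀ = 6.00 m/s, a = -2.2 m/s².
v² = v₀² + 2aΔx = 6.00² + 2·-2.2·5 = 14.0 → v = 3.74 m/s
t = (v − v₀)/a = (3.74 − 6.00)/-2.2 = 1.03 s

Phase 2 (accelerating): v₀ = 3.74 m/s, a = 3.2 m/s².
v = v₀ + at → t = (11 − 3.74) / 3.2 = 2.27 s
v² = v₀² + 2aΔx → Δx = (11² − 3.74²)/(2·3.2) = 16.7 m
Total time = 1.03 + 2.27 = 3.29 s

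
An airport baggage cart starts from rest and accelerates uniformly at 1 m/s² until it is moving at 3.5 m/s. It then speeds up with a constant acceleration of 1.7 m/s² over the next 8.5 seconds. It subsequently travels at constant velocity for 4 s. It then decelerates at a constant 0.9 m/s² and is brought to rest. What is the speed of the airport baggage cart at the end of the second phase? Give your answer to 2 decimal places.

17.95 m/s

Phase 1 (accelerating): v₀ = 0 m/s, a = 1 m/s².
v = v₀ + at → t = (3.5 − 0) / 1 = 3.50 s
v² = v₀² + 2aΔx → Δx = (3.5² − 0²)/(2·1) = 6.12 m

Phase 2 (accelerating): v₀ = 3.50 m/s, a = 1.7 m/s².
v = v₀ + at = 3.50 + (1.7)(8.5) = 17.9 m/s
Δx = v₀t + ½at² = 3.50·8.5 + 0.5·1.7·8.5² = 91.2 m
Speed at end of phase 2 = 17.9 m/s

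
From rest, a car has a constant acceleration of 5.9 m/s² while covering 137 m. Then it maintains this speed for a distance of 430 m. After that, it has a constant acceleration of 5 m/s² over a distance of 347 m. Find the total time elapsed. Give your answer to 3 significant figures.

Phase 1 (accelerating): v₀ = 0 m/s, a = 5.9 m/s².
v² = v₀² + 2aΔx = 0² + 2·5.9·137 = 1620 → v = 40.2 m/s
t = (v − v₀)/a = (40.2 − 0)/5.9 = 6.81 s

Phase 2 (constant speed): v₀ = 40.2 m/s, a = 0 m/s².
Constant speed: t = d/v = 430/40.2 = 10.7 s

Phase 3 (accelerating): v₀ = 40.2 m/s, a = 5 m/s².
v² = v₀² + 2aΔx = 40.2² + 2·5·347 = 5090 → v = 71.3 m/s
t = (v − v₀)/a = (71.3 − 40.2)/5 = 6.22 s
Total time = 6.81 + 10.7 + 6.22 = 23.7 s

23.7 s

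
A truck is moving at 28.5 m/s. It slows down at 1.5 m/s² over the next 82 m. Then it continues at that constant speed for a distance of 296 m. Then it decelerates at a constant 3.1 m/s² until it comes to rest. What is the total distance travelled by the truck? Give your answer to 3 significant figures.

469 m

Phase 1 (decelerating): v₀ = 28.5 m/s, a = -1.5 m/s².
v² = v₀² + 2aΔx = 28.5² + 2·-1.5·82 = 566 → v = 23.8 m/s
t = (v − v₀)/a = (23.8 − 28.5)/-1.5 = 3.14 s

Phase 2 (constant speed): v₀ = 23.8 m/s, a = 0 m/s².
Constant speed: t = d/v = 296/23.8 = 12.4 s

Phase 3 (decelerating): v₀ = 23.8 m/s, a = -3.1 m/s².
v = v₀ + at → t = (0 − 23.8) / -3.1 = 7.68 s
v² = v₀² + 2aΔx → Δx = (0² − 23.8²)/(2·-3.1) = 91.3 m
Total distance = 82.0 + 296 + 91.3 = 469 m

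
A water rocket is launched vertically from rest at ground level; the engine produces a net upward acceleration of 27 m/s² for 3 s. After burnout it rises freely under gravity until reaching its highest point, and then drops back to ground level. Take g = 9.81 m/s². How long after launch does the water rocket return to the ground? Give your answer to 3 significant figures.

20.9 s

Phase 1 (powered ascent): v₀ = 0 m/s, a = 27 m/s².
v = v₀ + at = 0 + (27)(3) = 81.0 m/s
Δx = v₀t + ½at² = 0·3 + 0.5·27·3² = 122 m

Phase 2 (coasting upward): v₀ = 81.0 m/s, a = -9.81 m/s².
v = v₀ + at → t = (0 − 81.0) / -9.81 = 8.26 s
v² = v₀² + 2aΔx → Δx = (0² − 81.0²)/(2·-9.81) = 334 m

Phase 3 (free fall): v₀ = 0 m/s, a = -9.81 m/s².
Falls 456 m from rest: t = √(2·456/9.81) = 9.64 s; v = g·t = 94.6 m/s.
Total time = 3.00 + 8.26 + 9.64 = 20.9 s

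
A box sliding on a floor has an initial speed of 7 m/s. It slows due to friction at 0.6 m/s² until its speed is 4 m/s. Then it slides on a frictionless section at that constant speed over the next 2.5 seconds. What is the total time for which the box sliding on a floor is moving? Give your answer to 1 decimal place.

7.5 s

Phase 1 (decelerating): v₀ = 7.00 m/s, a = -0.6 m/s².
v = v₀ + at → t = (4 − 7.00) / -0.6 = 5.00 s
v² = v₀² + 2aΔx → Δx = (4² − 7.00²)/(2·-0.6) = 27.5 m

Phase 2 (constant speed): v₀ = 4.00 m/s, a = 0 m/s².
v = v₀ + at = 4.00 + (0)(2.5) = 4.00 m/s
Δx = v₀t + ½at² = 4.00·2.5 + 0.5·0·2.5² = 10.0 m
Total time = 5.00 + 2.50 = 7.50 s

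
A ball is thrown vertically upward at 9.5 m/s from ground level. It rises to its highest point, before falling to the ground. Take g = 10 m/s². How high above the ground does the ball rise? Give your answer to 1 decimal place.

Phase 1 (rising): v₀ = 9.50 m/s, a = -10 m/s².
v = v₀ + at → t = (0 − 9.50) / -10 = 0.950 s
v² = v₀² + 2aΔx → Δx = (0² − 9.50²)/(2·-10) = 4.51 m
Maximum height = 4.51 m

4.5 m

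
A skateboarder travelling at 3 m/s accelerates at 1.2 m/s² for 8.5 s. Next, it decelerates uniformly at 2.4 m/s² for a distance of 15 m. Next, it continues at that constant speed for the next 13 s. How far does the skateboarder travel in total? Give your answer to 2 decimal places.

Phase 1 (accelerating): v₀ = 3.00 m/s, a = 1.2 m/s².
v = v₀ + at = 3.00 + (1.2)(8.5) = 13.2 m/s
Δx = v₀t + ½at² = 3.00·8.5 + 0.5·1.2·8.5² = 68.8 m

Phase 2 (decelerating): v₀ = 13.2 m/s, a = -2.4 m/s².
v² = v₀² + 2aΔx = 13.2² + 2·-2.4·15 = 102 → v = 10.1 m/s
t = (v − v₀)/a = (10.1 − 13.2)/-2.4 = 1.29 s

Phase 3 (constant speed): v₀ = 10.1 m/s, a = 0 m/s².
v = v₀ + at = 10.1 + (0)(13) = 10.1 m/s
Δx = v₀t + ½at² = 10.1·13 + 0.5·0·13² = 131 m
Total distance = 68.8 + 15.0 + 131 = 215 m

215.30 m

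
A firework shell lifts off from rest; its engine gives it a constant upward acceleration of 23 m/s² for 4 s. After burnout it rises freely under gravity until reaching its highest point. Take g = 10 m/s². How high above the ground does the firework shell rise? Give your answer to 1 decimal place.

Phase 1 (powered ascent): v₀ = 0 m/s, a = 23 m/s².
v = v₀ + at = 0 + (23)(4) = 92.0 m/s
Δx = v₀t + ½at² = 0·4 + 0.5·23·4² = 184 m

Phase 2 (coasting upward): v₀ = 92.0 m/s, a = -10 m/s².
v = v₀ + at → t = (0 − 92.0) / -10 = 9.20 s
v² = v₀² + 2aΔx → Δx = (0² − 92.0²)/(2·-10) = 423 m
Maximum height = 184 + 423 = 607 m

607.2 m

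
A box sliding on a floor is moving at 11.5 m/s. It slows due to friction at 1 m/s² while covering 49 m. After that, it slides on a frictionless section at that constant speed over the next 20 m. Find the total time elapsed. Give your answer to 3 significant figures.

Phase 1 (decelerating): v₀ = 11.5 m/s, a = -1 m/s².
v² = v₀² + 2aΔx = 11.5² + 2·-1·49 = 34.2 → v = 5.85 m/s
t = (v − v₀)/a = (5.85 − 11.5)/-1 = 5.65 s

Phase 2 (constant speed): v₀ = 5.85 m/s, a = 0 m/s².
Constant speed: t = d/v = 20/5.85 = 3.42 s
Total time = 5.65 + 3.42 = 9.07 s

9.07 s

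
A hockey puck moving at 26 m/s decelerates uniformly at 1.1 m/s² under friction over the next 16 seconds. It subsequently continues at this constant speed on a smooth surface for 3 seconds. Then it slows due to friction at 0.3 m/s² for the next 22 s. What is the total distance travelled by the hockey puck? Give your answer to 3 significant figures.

413 m

Phase 1 (decelerating): v₀ = 26.0 m/s, a = -1.1 m/s².
v = v₀ + at = 26.0 + (-1.1)(16) = 8.40 m/s
Δx = v₀t + ½at² = 26.0·16 + 0.5·-1.1·16² = 275 m

Phase 2 (constant speed): v₀ = 8.40 m/s, a = 0 m/s².
v = v₀ + at = 8.40 + (0)(3) = 8.40 m/s
Δx = v₀t + ½at² = 8.40·3 + 0.5·0·3² = 25.2 m

Phase 3 (decelerating): v₀ = 8.40 m/s, a = -0.3 m/s².
v = v₀ + at = 8.40 + (-0.3)(22) = 1.80 m/s
Δx = v₀t + ½at² = 8.40·22 + 0.5·-0.3·22² = 112 m
Total distance = 275 + 25.2 + 112 = 413 m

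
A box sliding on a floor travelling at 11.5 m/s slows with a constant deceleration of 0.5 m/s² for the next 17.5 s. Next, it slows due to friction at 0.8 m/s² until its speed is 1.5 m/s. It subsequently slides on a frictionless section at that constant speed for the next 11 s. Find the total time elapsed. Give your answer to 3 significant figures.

30.1 s

Phase 1 (decelerating): v₀ = 11.5 m/s, a = -0.5 m/s².
v = v₀ + at = 11.5 + (-0.5)(17.5) = 2.75 m/s
Δx = v₀t + ½at² = 11.5·17.5 + 0.5·-0.5·17.5² = 125 m

Phase 2 (decelerating): v₀ = 2.75 m/s, a = -0.8 m/s².
v = v₀ + at → t = (1.5 − 2.75) / -0.8 = 1.56 s
v² = v₀² + 2aΔx → Δx = (1.5² − 2.75²)/(2·-0.8) = 3.32 m

Phase 3 (constant speed): v₀ = 1.50 m/s, a = 0 m/s².
v = v₀ + at = 1.50 + (0)(11) = 1.50 m/s
Δx = v₀t + ½at² = 1.50·11 + 0.5·0·11² = 16.5 m
Total time = 17.5 + 1.56 + 11.0 = 30.1 s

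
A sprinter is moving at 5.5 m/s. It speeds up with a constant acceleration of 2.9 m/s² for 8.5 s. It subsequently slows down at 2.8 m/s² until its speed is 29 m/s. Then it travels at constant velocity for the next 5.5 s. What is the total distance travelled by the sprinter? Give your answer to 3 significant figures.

Phase 1 (accelerating): v₀ = 5.50 m/s, a = 2.9 m/s².
v = v₀ + at = 5.50 + (2.9)(8.5) = 30.1 m/s
Δx = v₀t + ½at² = 5.50·8.5 + 0.5·2.9·8.5² = 152 m

Phase 2 (decelerating): v₀ = 30.1 m/s, a = -2.8 m/s².
v = v₀ + at → t = (29 − 30.1) / -2.8 = 0.411 s
v² = v₀² + 2aΔx → Δx = (29² − 30.1²)/(2·-2.8) = 12.1 m

Phase 3 (constant speed): v₀ = 29.0 m/s, a = 0 m/s².
v = v₀ + at = 29.0 + (0)(5.5) = 29.0 m/s
Δx = v₀t + ½at² = 29.0·5.5 + 0.5·0·5.5² = 160 m
Total distance = 152 + 12.1 + 160 = 323 m

323 m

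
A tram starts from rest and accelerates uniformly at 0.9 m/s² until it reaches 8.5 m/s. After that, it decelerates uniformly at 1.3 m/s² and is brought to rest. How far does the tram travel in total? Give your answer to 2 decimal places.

67.93 m

Phase 1 (accelerating): v₀ = 0 m/s, a = 0.9 m/s².
v = v₀ + at → t = (8.5 − 0) / 0.9 = 9.44 s
v² = v₀² + 2aΔx → Δx = (8.5² − 0²)/(2·0.9) = 40.1 m

Phase 2 (decelerating): v₀ = 8.50 m/s, a = -1.3 m/s².
v = v₀ + at → t = (0 − 8.50) / -1.3 = 6.54 s
v² = v₀² + 2aΔx → Δx = (0² − 8.50²)/(2·-1.3) = 27.8 m
Total distance = 40.1 + 27.8 = 67.9 m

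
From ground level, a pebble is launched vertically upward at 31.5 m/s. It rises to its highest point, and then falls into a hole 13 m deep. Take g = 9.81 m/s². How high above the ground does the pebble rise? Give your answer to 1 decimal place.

Phase 1 (rising): v₀ = 31.5 m/s, a = -9.81 m/s².
v = v₀ + at → t = (0 − 31.5) / -9.81 = 3.21 s
v² = v₀² + 2aΔx → Δx = (0² − 31.5²)/(2·-9.81) = 50.6 m
Maximum height = 50.6 m

50.6 m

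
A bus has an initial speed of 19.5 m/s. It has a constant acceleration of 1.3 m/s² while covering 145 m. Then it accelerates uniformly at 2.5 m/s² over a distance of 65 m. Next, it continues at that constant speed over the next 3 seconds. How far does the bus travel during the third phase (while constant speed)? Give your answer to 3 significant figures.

98.7 m

Phase 1 (accelerating): v₀ = 19.5 m/s, a = 1.3 m/s².
v² = v₀² + 2aΔx = 19.5² + 2·1.3·145 = 757 → v = 27.5 m/s
t = (v − v₀)/a = (27.5 − 19.5)/1.3 = 6.17 s

Phase 2 (accelerating): v₀ = 27.5 m/s, a = 2.5 m/s².
v² = v₀² + 2aΔx = 27.5² + 2·2.5·65 = 1080 → v = 32.9 m/s
t = (v − v₀)/a = (32.9 − 27.5)/2.5 = 2.15 s

Phase 3 (constant speed): v₀ = 32.9 m/s, a = 0 m/s².
v = v₀ + at = 32.9 + (0)(3) = 32.9 m/s
Δx = v₀t + ½at² = 32.9·3 + 0.5·0·3² = 98.7 m
Distance in phase 3 = 98.7 m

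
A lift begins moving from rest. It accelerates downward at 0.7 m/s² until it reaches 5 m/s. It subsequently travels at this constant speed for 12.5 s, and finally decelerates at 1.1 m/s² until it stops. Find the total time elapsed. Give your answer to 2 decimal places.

24.19 s

Phase 1 (accelerating): v₀ = 0 m/s, a = 0.7 m/s².
v = v₀ + at → t = (5 − 0) / 0.7 = 7.14 s
v² = v₀² + 2aΔx → Δx = (5² − 0²)/(2·0.7) = 17.9 m

Phase 2 (constant speed): v₀ = 5.00 m/s, a = 0 m/s².
v = v₀ + at = 5.00 + (0)(12.5) = 5.00 m/s
Δx = v₀t + ½at² = 5.00·12.5 + 0.5·0·12.5² = 62.5 m

Phase 3 (decelerating): v₀ = 5.00 m/s, a = -1.1 m/s².
v = v₀ + at → t = (0 − 5.00) / -1.1 = 4.55 s
v² = v₀² + 2aΔx → Δx = (0² − 5.00²)/(2·-1.1) = 11.4 m
Total time = 7.14 + 12.5 + 4.55 = 24.2 s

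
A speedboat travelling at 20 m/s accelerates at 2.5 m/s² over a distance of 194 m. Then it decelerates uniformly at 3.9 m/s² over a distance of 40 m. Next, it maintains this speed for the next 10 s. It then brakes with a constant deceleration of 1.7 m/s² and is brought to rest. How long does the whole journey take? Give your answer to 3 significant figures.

37.1 s

Phase 1 (accelerating): v₀ = 20.0 m/s, a = 2.5 m/s².
v² = v₀² + 2aΔx = 20.0² + 2·2.5·194 = 1370 → v = 37.0 m/s
t = (v − v₀)/a = (37.0 − 20.0)/2.5 = 6.81 s

Phase 2 (decelerating): v₀ = 37.0 m/s, a = -3.9 m/s².
v² = v₀² + 2aΔx = 37.0² + 2·-3.9·40 = 1060 → v = 32.5 m/s
t = (v − v₀)/a = (32.5 − 37.0)/-3.9 = 1.15 s

Phase 3 (constant speed): v₀ = 32.5 m/s, a = 0 m/s².
v = v₀ + at = 32.5 + (0)(10) = 32.5 m/s
Δx = v₀t + ½at² = 32.5·10 + 0.5·0·10² = 325 m

Phase 4 (decelerating): v₀ = 32.5 m/s, a = -1.7 m/s².
v = v₀ + at → t = (0 − 32.5) / -1.7 = 19.1 s
v² = v₀² + 2aΔx → Δx = (0² − 32.5²)/(2·-1.7) = 311 m
Total time = 6.81 + 1.15 + 10.0 + 19.1 = 37.1 s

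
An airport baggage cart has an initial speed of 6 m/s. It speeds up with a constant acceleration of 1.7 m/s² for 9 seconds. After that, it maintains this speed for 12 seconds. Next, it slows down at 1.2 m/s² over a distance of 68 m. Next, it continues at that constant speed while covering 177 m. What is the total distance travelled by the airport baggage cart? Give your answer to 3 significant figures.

623 m

Phase 1 (accelerating): v₀ = 6.00 m/s, a = 1.7 m/s².
v = v₀ + at = 6.00 + (1.7)(9) = 21.3 m/s
Δx = v₀t + ½at² = 6.00·9 + 0.5·1.7·9² = 123 m

Phase 2 (constant speed): v₀ = 21.3 m/s, a = 0 m/s².
v = v₀ + at = 21.3 + (0)(12) = 21.3 m/s
Δx = v₀t + ½at² = 21.3·12 + 0.5·0·12² = 256 m

Phase 3 (decelerating): v₀ = 21.3 m/s, a = -1.2 m/s².
v² = v₀² + 2aΔx = 21.3² + 2·-1.2·68 = 290 → v = 17.0 m/s
t = (v − v₀)/a = (17.0 − 21.3)/-1.2 = 3.55 s

Phase 4 (constant speed): v₀ = 17.0 m/s, a = 0 m/s².
Constant speed: t = d/v = 177/17.0 = 10.4 s
Total distance = 123 + 256 + 68.0 + 177 = 623 m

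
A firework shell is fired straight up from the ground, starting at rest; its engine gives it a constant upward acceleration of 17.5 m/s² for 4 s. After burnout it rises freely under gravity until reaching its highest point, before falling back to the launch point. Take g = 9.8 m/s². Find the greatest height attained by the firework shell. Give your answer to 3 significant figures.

390 m

Phase 1 (powered ascent): v₀ = 0 m/s, a = 17.5 m/s².
v = v₀ + at = 0 + (17.5)(4) = 70.0 m/s
Δx = v₀t + ½at² = 0·4 + 0.5·17.5·4² = 140 m

Phase 2 (coasting upward): v₀ = 70.0 m/s, a = -9.8 m/s².
v = v₀ + at → t = (0 − 70.0) / -9.8 = 7.14 s
v² = v₀² + 2aΔx → Δx = (0² − 70.0²)/(2·-9.8) = 250 m
Maximum height = 140 + 250 = 390 m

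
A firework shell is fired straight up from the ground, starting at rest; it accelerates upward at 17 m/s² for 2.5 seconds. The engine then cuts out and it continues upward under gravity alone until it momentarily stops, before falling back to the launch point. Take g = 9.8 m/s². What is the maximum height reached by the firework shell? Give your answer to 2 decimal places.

145.28 m

Phase 1 (powered ascent): v₀ = 0 m/s, a = 17 m/s².
v = v₀ + at = 0 + (17)(2.5) = 42.5 m/s
Δx = v₀t + ½at² = 0·2.5 + 0.5·17·2.5² = 53.1 m

Phase 2 (coasting upward): v₀ = 42.5 m/s, a = -9.8 m/s².
v = v₀ + at → t = (0 − 42.5) / -9.8 = 4.34 s
v² = v₀² + 2aΔx → Δx = (0² − 42.5²)/(2·-9.8) = 92.2 m
Maximum height = 53.1 + 92.2 = 145 m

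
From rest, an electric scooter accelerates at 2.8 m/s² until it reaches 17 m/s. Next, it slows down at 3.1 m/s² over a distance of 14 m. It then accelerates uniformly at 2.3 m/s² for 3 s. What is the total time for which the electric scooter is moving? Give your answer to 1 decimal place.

10.0 s

Phase 1 (accelerating): v₀ = 0 m/s, a = 2.8 m/s².
v = v₀ + at → t = (17 − 0) / 2.8 = 6.07 s
v² = v₀² + 2aΔx → Δx = (17² − 0²)/(2·2.8) = 51.6 m

Phase 2 (decelerating): v₀ = 17.0 m/s, a = -3.1 m/s².
v² = v₀² + 2aΔx = 17.0² + 2·-3.1·14 = 202 → v = 14.2 m/s
t = (v − v₀)/a = (14.2 − 17.0)/-3.1 = 0.897 s

Phase 3 (accelerating): v₀ = 14.2 m/s, a = 2.3 m/s².
v = v₀ + at = 14.2 + (2.3)(3) = 21.1 m/s
Δx = v₀t + ½at² = 14.2·3 + 0.5·2.3·3² = 53.0 m
Total time = 6.07 + 0.897 + 3.00 = 9.97 s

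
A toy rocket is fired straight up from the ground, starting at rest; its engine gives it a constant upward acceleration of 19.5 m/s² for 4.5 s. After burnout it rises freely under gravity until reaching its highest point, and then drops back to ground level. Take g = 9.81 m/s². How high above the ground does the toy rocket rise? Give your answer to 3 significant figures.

590 m

Phase 1 (powered ascent): v₀ = 0 m/s, a = 19.5 m/s².
v = v₀ + at = 0 + (19.5)(4.5) = 87.8 m/s
Δx = v₀t + ½at² = 0·4.5 + 0.5·19.5·4.5² = 197 m

Phase 2 (coasting upward): v₀ = 87.8 m/s, a = -9.81 m/s².
v = v₀ + at → t = (0 − 87.8) / -9.81 = 8.94 s
v² = v₀² + 2aΔx → Δx = (0² − 87.8²)/(2·-9.81) = 392 m
Maximum height = 197 + 392 = 590 m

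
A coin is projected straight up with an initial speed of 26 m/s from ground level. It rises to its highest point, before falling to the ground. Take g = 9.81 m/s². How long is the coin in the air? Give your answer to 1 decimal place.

5.3 s

Phase 1 (rising): v₀ = 26.0 m/s, a = -9.81 m/s².
v = v₀ + at → t = (0 − 26.0) / -9.81 = 2.65 s
v² = v₀² + 2aΔx → Δx = (0² − 26.0²)/(2·-9.81) = 34.5 m

Phase 2 (falling): v₀ = 0 m/s, a = -9.81 m/s².
Falls 34.5 m from rest: t = √(2·34.5/9.81) = 2.65 s; v = g·t = 26.0 m/s.
Total time = 2.65 + 2.65 = 5.30 s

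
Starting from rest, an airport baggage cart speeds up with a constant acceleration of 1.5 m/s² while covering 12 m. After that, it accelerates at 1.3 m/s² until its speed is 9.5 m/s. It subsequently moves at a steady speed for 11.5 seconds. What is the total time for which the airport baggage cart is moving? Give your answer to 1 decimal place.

18.2 s

Phase 1 (accelerating): v₀ = 0 m/s, a = 1.5 m/s².
v² = v₀² + 2aΔx = 0² + 2·1.5·12 = 36.0 → v = 6.00 m/s
t = (v − v₀)/a = (6.00 − 0)/1.5 = 4.00 s

Phase 2 (accelerating): v₀ = 6.00 m/s, a = 1.3 m/s².
v = v₀ + at → t = (9.5 − 6.00) / 1.3 = 2.69 s
v² = v₀² + 2aΔx → Δx = (9.5² − 6.00²)/(2·1.3) = 20.9 m

Phase 3 (constant speed): v₀ = 9.50 m/s, a = 0 m/s².
v = v₀ + at = 9.50 + (0)(11.5) = 9.50 m/s
Δx = v₀t + ½at² = 9.50·11.5 + 0.5·0·11.5² = 109 m
Total time = 4.00 + 2.69 + 11.5 = 18.2 s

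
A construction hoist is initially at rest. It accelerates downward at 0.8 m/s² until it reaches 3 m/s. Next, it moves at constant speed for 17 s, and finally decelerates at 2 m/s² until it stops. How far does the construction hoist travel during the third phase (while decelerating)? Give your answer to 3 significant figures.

Phase 1 (accelerating): v₀ = 0 m/s, a = 0.8 m/s².
v = v₀ + at → t = (3 − 0) / 0.8 = 3.75 s
v² = v₀² + 2aΔx → Δx = (3² − 0²)/(2·0.8) = 5.62 m

Phase 2 (constant speed): v₀ = 3.00 m/s, a = 0 m/s².
v = v₀ + at = 3.00 + (0)(17) = 3.00 m/s
Δx = v₀t + ½at² = 3.00·17 + 0.5·0·17² = 51.0 m

Phase 3 (decelerating): v₀ = 3.00 m/s, a = -2 m/s².
v = v₀ + at → t = (0 − 3.00) / -2 = 1.50 s
v² = v₀² + 2aΔx → Δx = (0² − 3.00²)/(2·-2) = 2.25 m
Distance in phase 3 = 2.25 m

2.25 m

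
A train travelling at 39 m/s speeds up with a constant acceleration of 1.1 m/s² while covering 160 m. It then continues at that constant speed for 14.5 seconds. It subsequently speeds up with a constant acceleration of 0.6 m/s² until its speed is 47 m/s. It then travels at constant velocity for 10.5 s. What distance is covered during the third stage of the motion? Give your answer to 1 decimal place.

Phase 1 (accelerating): v₀ = 39.0 m/s, a = 1.1 m/s².
v² = v₀² + 2aΔx = 39.0² + 2·1.1·160 = 1870 → v = 43.3 m/s
t = (v − v₀)/a = (43.3 − 39.0)/1.1 = 3.89 s

Phase 2 (constant speed): v₀ = 43.3 m/s, a = 0 m/s².
v = v₀ + at = 43.3 + (0)(14.5) = 43.3 m/s
Δx = v₀t + ½at² = 43.3·14.5 + 0.5·0·14.5² = 628 m

Phase 3 (accelerating): v₀ = 43.3 m/s, a = 0.6 m/s².
v = v₀ + at → t = (47 − 43.3) / 0.6 = 6.20 s
v² = v₀² + 2aΔx → Δx = (47² − 43.3²)/(2·0.6) = 280 m
Distance in phase 3 = 280 m

280.0 m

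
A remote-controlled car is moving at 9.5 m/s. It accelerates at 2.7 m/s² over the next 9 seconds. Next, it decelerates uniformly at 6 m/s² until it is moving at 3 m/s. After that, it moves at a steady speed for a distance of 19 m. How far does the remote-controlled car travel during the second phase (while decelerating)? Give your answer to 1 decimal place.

Phase 1 (accelerating): v₀ = 9.50 m/s, a = 2.7 m/s².
v = v₀ + at = 9.50 + (2.7)(9) = 33.8 m/s
Δx = v₀t + ½at² = 9.50·9 + 0.5·2.7·9² = 195 m

Phase 2 (decelerating): v₀ = 33.8 m/s, a = -6 m/s².
v = v₀ + at → t = (3 − 33.8) / -6 = 5.13 s
v² = v₀² + 2aΔx → Δx = (3² − 33.8²)/(2·-6) = 94.5 m
Distance in phase 2 = 94.5 m

94.5 m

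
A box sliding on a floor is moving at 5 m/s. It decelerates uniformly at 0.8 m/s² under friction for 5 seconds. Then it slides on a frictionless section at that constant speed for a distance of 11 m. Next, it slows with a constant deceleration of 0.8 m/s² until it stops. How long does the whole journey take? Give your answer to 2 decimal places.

17.25 s

Phase 1 (decelerating): v₀ = 5.00 m/s, a = -0.8 m/s².
v = v₀ + at = 5.00 + (-0.8)(5) = 1.00 m/s
Δx = v₀t + ½at² = 5.00·5 + 0.5·-0.8·5² = 15.0 m

Phase 2 (constant speed): v₀ = 1.00 m/s, a = 0 m/s².
Constant speed: t = d/v = 11/1.00 = 11.0 s

Phase 3 (decelerating): v₀ = 1.00 m/s, a = -0.8 m/s².
v = v₀ + at → t = (0 − 1.00) / -0.8 = 1.25 s
v² = v₀² + 2aΔx → Δx = (0² − 1.00²)/(2·-0.8) = 0.625 m
Total time = 5.00 + 11.0 + 1.25 = 17.2 s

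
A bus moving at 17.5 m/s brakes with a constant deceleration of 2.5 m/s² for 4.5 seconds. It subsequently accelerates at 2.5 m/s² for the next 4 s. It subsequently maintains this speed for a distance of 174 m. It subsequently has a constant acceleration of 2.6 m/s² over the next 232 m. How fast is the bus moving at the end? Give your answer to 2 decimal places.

38.35 m/s

Phase 1 (decelerating): v₀ = 17.5 m/s, a = -2.5 m/s².
v = v₀ + at = 17.5 + (-2.5)(4.5) = 6.25 m/s
Δx = v₀t + ½at² = 17.5·4.5 + 0.5·-2.5·4.5² = 53.4 m

Phase 2 (accelerating): v₀ = 6.25 m/s, a = 2.5 m/s².
v = v₀ + at = 6.25 + (2.5)(4) = 16.2 m/s
Δx = v₀t + ½at² = 6.25·4 + 0.5·2.5·4² = 45.0 m

Phase 3 (constant speed): v₀ = 16.2 m/s, a = 0 m/s².
Constant speed: t = d/v = 174/16.2 = 10.7 s

Phase 4 (accelerating): v₀ = 16.2 m/s, a = 2.6 m/s².
v² = v₀² + 2aΔx = 16.2² + 2·2.6·232 = 1470 → v = 38.3 m/s
t = (v − v₀)/a = (38.3 − 16.2)/2.6 = 8.50 s
Final speed = 38.3 m/s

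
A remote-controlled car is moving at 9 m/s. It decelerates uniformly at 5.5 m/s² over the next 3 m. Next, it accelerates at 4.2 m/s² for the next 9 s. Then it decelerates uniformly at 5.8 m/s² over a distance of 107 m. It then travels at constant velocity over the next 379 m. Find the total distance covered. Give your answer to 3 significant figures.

721 m

Phase 1 (decelerating): v₀ = 9.00 m/s, a = -5.5 m/s².
v² = v₀² + 2aΔx = 9.00² + 2·-5.5·3 = 48.0 → v = 6.93 m/s
t = (v − v₀)/a = (6.93 − 9.00)/-5.5 = 0.377 s

Phase 2 (accelerating): v₀ = 6.93 m/s, a = 4.2 m/s².
v = v₀ + at = 6.93 + (4.2)(9) = 44.7 m/s
Δx = v₀t + ½at² = 6.93·9 + 0.5·4.2·9² = 232 m

Phase 3 (decelerating): v₀ = 44.7 m/s, a = -5.8 m/s².
v² = v₀² + 2aΔx = 44.7² + 2·-5.8·107 = 759 → v = 27.6 m/s
t = (v − v₀)/a = (27.6 − 44.7)/-5.8 = 2.96 s

Phase 4 (constant speed): v₀ = 27.6 m/s, a = 0 m/s².
Constant speed: t = d/v = 379/27.6 = 13.8 s
Total distance = 3.00 + 232 + 107 + 379 = 721 m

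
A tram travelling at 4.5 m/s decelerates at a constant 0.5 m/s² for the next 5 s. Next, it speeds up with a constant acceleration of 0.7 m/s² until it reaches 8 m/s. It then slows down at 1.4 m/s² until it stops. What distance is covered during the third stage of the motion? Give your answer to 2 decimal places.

22.86 m

Phase 1 (decelerating): v₀ = 4.50 m/s, a = -0.5 m/s².
v = v₀ + at = 4.50 + (-0.5)(5) = 2.00 m/s
Δx = v₀t + ½at² = 4.50·5 + 0.5·-0.5·5² = 16.2 m

Phase 2 (accelerating): v₀ = 2.00 m/s, a = 0.7 m/s².
v = v₀ + at → t = (8 − 2.00) / 0.7 = 8.57 s
v² = v₀² + 2aΔx → Δx = (8² − 2.00²)/(2·0.7) = 42.9 m

Phase 3 (decelerating): v₀ = 8.00 m/s, a = -1.4 m/s².
v = v₀ + at → t = (0 − 8.00) / -1.4 = 5.71 s
v² = v₀² + 2aΔx → Δx = (0² − 8.00²)/(2·-1.4) = 22.9 m
Distance in phase 3 = 22.9 m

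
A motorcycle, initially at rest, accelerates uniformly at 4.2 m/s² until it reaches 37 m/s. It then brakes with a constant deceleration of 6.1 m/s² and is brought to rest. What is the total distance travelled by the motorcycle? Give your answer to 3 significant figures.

275 m

Phase 1 (accelerating): v₀ = 0 m/s, a = 4.2 m/s².
v = v₀ + at → t = (37 − 0) / 4.2 = 8.81 s
v² = v₀² + 2aΔx → Δx = (37² − 0²)/(2·4.2) = 163 m

Phase 2 (decelerating): v₀ = 37.0 m/s, a = -6.1 m/s².
v = v₀ + at → t = (0 − 37.0) / -6.1 = 6.07 s
v² = v₀² + 2aΔx → Δx = (0² − 37.0²)/(2·-6.1) = 112 m
Total distance = 163 + 112 = 275 m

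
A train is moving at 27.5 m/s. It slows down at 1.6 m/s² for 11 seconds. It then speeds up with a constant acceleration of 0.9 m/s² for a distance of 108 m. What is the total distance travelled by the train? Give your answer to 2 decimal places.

313.70 m

Phase 1 (decelerating): v₀ = 27.5 m/s, a = -1.6 m/s².
v = v₀ + at = 27.5 + (-1.6)(11) = 9.90 m/s
Δx = v₀t + ½at² = 27.5·11 + 0.5·-1.6·11² = 206 m

Phase 2 (accelerating): v₀ = 9.90 m/s, a = 0.9 m/s².
v² = v₀² + 2aΔx = 9.90² + 2·0.9·108 = 292 → v = 17.1 m/s
t = (v − v₀)/a = (17.1 − 9.90)/0.9 = 8.00 s
Total distance = 206 + 108 = 314 m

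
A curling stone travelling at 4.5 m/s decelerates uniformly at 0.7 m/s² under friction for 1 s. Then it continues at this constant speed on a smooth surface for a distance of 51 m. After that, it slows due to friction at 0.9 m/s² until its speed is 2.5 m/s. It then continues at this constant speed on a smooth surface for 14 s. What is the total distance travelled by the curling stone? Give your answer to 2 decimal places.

Phase 1 (decelerating): v₀ = 4.50 m/s, a = -0.7 m/s².
v = v₀ + at = 4.50 + (-0.7)(1) = 3.80 m/s
Δx = v₀t + ½at² = 4.50·1 + 0.5·-0.7·1² = 4.15 m

Phase 2 (constant speed): v₀ = 3.80 m/s, a = 0 m/s².
Constant speed: t = d/v = 51/3.80 = 13.4 s

Phase 3 (decelerating): v₀ = 3.80 m/s, a = -0.9 m/s².
v = v₀ + at → t = (2.5 − 3.80) / -0.9 = 1.44 s
v² = v₀² + 2aΔx → Δx = (2.5² − 3.80²)/(2·-0.9) = 4.55 m

Phase 4 (constant speed): v₀ = 2.50 m/s, a = 0 m/s².
v = v₀ + at = 2.50 + (0)(14) = 2.50 m/s
Δx = v₀t + ½at² = 2.50·14 + 0.5·0·14² = 35.0 m
Total distance = 4.15 + 51.0 + 4.55 + 35.0 = 94.7 m

94.70 m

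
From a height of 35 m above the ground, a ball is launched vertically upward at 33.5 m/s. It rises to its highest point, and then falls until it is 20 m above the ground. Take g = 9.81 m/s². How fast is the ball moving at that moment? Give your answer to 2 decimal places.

Phase 1 (rising): v₀ = 33.5 m/s, a = -9.81 m/s².
v = v₀ + at → t = (0 − 33.5) / -9.81 = 3.41 s
v² = v₀² + 2aΔx → Δx = (0² − 33.5²)/(2·-9.81) = 57.2 m

Phase 2 (falling): v₀ = 0 m/s, a = -9.81 m/s².
Falls 72.2 m from rest: t = √(2·72.2/9.81) = 3.84 s; v = g·t = 37.6 m/s.
Final speed = 37.6 m/s

37.64 m/s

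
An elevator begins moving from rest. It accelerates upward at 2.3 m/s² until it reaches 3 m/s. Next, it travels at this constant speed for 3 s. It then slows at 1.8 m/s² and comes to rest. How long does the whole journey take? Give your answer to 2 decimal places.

Phase 1 (accelerating): v₀ = 0 m/s, a = 2.3 m/s².
v = v₀ + at → t = (3 − 0) / 2.3 = 1.30 s
v² = v₀² + 2aΔx → Δx = (3² − 0²)/(2·2.3) = 1.96 m

Phase 2 (constant speed): v₀ = 3.00 m/s, a = 0 m/s².
v = v₀ + at = 3.00 + (0)(3) = 3.00 m/s
Δx = v₀t + ½at² = 3.00·3 + 0.5·0·3² = 9.00 m

Phase 3 (decelerating): v₀ = 3.00 m/s, a = -1.8 m/s².
v = v₀ + at → t = (0 − 3.00) / -1.8 = 1.67 s
v² = v₀² + 2aΔx → Δx = (0² − 3.00²)/(2·-1.8) = 2.50 m
Total time = 1.30 + 3.00 + 1.67 = 5.97 s

5.97 s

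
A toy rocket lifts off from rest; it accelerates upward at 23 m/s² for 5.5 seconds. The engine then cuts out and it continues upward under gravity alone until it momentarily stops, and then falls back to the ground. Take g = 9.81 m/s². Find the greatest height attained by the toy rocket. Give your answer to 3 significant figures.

Phase 1 (powered ascent): v₀ = 0 m/s, a = 23 m/s².
v = v₀ + at = 0 + (23)(5.5) = 126 m/s
Δx = v₀t + ½at² = 0·5.5 + 0.5·23·5.5² = 348 m

Phase 2 (coasting upward): v₀ = 126 m/s, a = -9.81 m/s².
v = v₀ + at → t = (0 − 126) / -9.81 = 12.9 s
v² = v₀² + 2aΔx → Δx = (0² − 126²)/(2·-9.81) = 816 m
Maximum height = 348 + 816 = 1160 m

1160 m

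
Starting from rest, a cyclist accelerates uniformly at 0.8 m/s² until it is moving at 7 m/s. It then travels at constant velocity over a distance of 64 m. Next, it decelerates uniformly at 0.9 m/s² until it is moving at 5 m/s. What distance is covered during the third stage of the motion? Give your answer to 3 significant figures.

13.3 m

Phase 1 (accelerating): v₀ = 0 m/s, a = 0.8 m/s².
v = v₀ + at → t = (7 − 0) / 0.8 = 8.75 s
v² = v₀² + 2aΔx → Δx = (7² − 0²)/(2·0.8) = 30.6 m

Phase 2 (constant speed): v₀ = 7.00 m/s, a = 0 m/s².
Constant speed: t = d/v = 64/7.00 = 9.14 s

Phase 3 (decelerating): v₀ = 7.00 m/s, a = -0.9 m/s².
v = v₀ + at → t = (5 − 7.00) / -0.9 = 2.22 s
v² = v₀² + 2aΔx → Δx = (5² − 7.00²)/(2·-0.9) = 13.3 m
Distance in phase 3 = 13.3 m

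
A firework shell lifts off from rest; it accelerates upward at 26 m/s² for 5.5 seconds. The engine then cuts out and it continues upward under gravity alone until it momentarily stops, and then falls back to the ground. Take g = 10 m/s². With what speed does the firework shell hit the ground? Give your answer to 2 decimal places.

Phase 1 (powered ascent): v₀ = 0 m/s, a = 26 m/s².
v = v₀ + at = 0 + (26)(5.5) = 143 m/s
Δx = v₀t + ½at² = 0·5.5 + 0.5·26·5.5² = 393 m

Phase 2 (coasting upward): v₀ = 143 m/s, a = -10 m/s².
v = v₀ + at → t = (0 − 143) / -10 = 14.3 s
v² = v₀² + 2aΔx → Δx = (0² − 143²)/(2·-10) = 1020 m

Phase 3 (free fall): v₀ = 0 m/s, a = -10 m/s².
Falls 1420 m from rest: t = √(2·1420/10) = 16.8 s; v = g·t = 168 m/s.
Impact speed = 168 m/s

168.27 m/s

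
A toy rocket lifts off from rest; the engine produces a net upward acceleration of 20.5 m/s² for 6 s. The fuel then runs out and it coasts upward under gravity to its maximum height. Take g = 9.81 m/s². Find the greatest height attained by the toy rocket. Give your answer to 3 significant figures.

Phase 1 (powered ascent): v₀ = 0 m/s, a = 20.5 m/s².
v = v₀ + at = 0 + (20.5)(6) = 123 m/s
Δx = v₀t + ½at² = 0·6 + 0.5·20.5·6² = 369 m

Phase 2 (coasting upward): v₀ = 123 m/s, a = -9.81 m/s².
v = v₀ + at → t = (0 − 123) / -9.81 = 12.5 s
v² = v₀² + 2aΔx → Δx = (0² − 123²)/(2·-9.81) = 771 m
Maximum height = 369 + 771 = 1140 m

1140 m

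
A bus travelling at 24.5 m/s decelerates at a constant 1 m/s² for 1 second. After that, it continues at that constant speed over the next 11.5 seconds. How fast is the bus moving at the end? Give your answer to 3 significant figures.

23.5 m/s

Phase 1 (decelerating): v₀ = 24.5 m/s, a = -1 m/s².
v = v₀ + at = 24.5 + (-1)(1) = 23.5 m/s
Δx = v₀t + ½at² = 24.5·1 + 0.5·-1·1² = 24.0 m

Phase 2 (constant speed): v₀ = 23.5 m/s, a = 0 m/s².
v = v₀ + at = 23.5 + (0)(11.5) = 23.5 m/s
Δx = v₀t + ½at² = 23.5·11.5 + 0.5·0·11.5² = 270 m
Final speed = 23.5 m/s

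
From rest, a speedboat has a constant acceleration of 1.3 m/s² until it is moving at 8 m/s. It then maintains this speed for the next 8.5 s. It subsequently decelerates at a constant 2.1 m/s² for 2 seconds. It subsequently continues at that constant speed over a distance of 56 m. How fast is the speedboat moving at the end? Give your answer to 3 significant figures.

3.80 m/s

Phase 1 (accelerating): v₀ = 0 m/s, a = 1.3 m/s².
v = v₀ + at → t = (8 − 0) / 1.3 = 6.15 s
v² = v₀² + 2aΔx → Δx = (8² − 0²)/(2·1.3) = 24.6 m

Phase 2 (constant speed): v₀ = 8.00 m/s, a = 0 m/s².
v = v₀ + at = 8.00 + (0)(8.5) = 8.00 m/s
Δx = v₀t + ½at² = 8.00·8.5 + 0.5·0·8.5² = 68.0 m

Phase 3 (decelerating): v₀ = 8.00 m/s, a = -2.1 m/s².
v = v₀ + at = 8.00 + (-2.1)(2) = 3.80 m/s
Δx = v₀t + ½at² = 8.00·2 + 0.5·-2.1·2² = 11.8 m

Phase 4 (constant speed): v₀ = 3.80 m/s, a = 0 m/s².
Constant speed: t = d/v = 56/3.80 = 14.7 s
Final speed = 3.80 m/s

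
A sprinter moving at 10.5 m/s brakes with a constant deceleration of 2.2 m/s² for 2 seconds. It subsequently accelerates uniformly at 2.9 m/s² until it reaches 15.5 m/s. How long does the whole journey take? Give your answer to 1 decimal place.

5.2 s

Phase 1 (decelerating): v₀ = 10.5 m/s, a = -2.2 m/s².
v = v₀ + at = 10.5 + (-2.2)(2) = 6.10 m/s
Δx = v₀t + ½at² = 10.5·2 + 0.5·-2.2·2² = 16.6 m

Phase 2 (accelerating): v₀ = 6.10 m/s, a = 2.9 m/s².
v = v₀ + at → t = (15.5 − 6.10) / 2.9 = 3.24 s
v² = v₀² + 2aΔx → Δx = (15.5² − 6.10²)/(2·2.9) = 35.0 m
Total time = 2.00 + 3.24 = 5.24 s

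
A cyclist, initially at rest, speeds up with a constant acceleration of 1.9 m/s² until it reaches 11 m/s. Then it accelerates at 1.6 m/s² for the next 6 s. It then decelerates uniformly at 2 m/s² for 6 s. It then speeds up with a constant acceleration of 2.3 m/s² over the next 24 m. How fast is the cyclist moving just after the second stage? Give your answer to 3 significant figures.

Phase 1 (accelerating): v₀ = 0 m/s, a = 1.9 m/s².
v = v₀ + at → t = (11 − 0) / 1.9 = 5.79 s
v² = v₀² + 2aΔx → Δx = (11² − 0²)/(2·1.9) = 31.8 m

Phase 2 (accelerating): v₀ = 11.0 m/s, a = 1.6 m/s².
v = v₀ + at = 11.0 + (1.6)(6) = 20.6 m/s
Δx = v₀t + ½at² = 11.0·6 + 0.5·1.6·6² = 94.8 m
Speed at end of phase 2 = 20.6 m/s

20.6 m/s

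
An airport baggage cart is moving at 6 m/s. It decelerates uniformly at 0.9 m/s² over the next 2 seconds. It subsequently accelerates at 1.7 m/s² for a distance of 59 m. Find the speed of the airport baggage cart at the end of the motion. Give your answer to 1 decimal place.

Phase 1 (decelerating): v₀ = 6.00 m/s, a = -0.9 m/s².
v = v₀ + at = 6.00 + (-0.9)(2) = 4.20 m/s
Δx = v₀t + ½at² = 6.00·2 + 0.5·-0.9·2² = 10.2 m

Phase 2 (accelerating): v₀ = 4.20 m/s, a = 1.7 m/s².
v² = v₀² + 2aΔx = 4.20² + 2·1.7·59 = 218 → v = 14.8 m/s
t = (v − v₀)/a = (14.8 − 4.20)/1.7 = 6.22 s
Final speed = 14.8 m/s

14.8 m/s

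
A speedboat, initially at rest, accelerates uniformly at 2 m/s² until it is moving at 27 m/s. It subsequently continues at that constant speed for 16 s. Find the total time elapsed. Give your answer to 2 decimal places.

29.50 s

Phase 1 (accelerating): v₀ = 0 m/s, a = 2 m/s².
v = v₀ + at → t = (27 − 0) / 2 = 13.5 s
v² = v₀² + 2aΔx → Δx = (27² − 0²)/(2·2) = 182 m

Phase 2 (constant speed): v₀ = 27.0 m/s, a = 0 m/s².
v = v₀ + at = 27.0 + (0)(16) = 27.0 m/s
Δx = v₀t + ½at² = 27.0·16 + 0.5·0·16² = 432 m
Total time = 13.5 + 16.0 = 29.5 s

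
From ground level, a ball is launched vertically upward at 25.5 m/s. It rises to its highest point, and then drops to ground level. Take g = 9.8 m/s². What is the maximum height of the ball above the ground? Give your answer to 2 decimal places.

Phase 1 (rising): v₀ = 25.5 m/s, a = -9.8 m/s².
v = v₀ + at → t = (0 − 25.5) / -9.8 = 2.60 s
v² = v₀² + 2aΔx → Δx = (0² − 25.5²)/(2·-9.8) = 33.2 m
Maximum height = 33.2 m

33.18 m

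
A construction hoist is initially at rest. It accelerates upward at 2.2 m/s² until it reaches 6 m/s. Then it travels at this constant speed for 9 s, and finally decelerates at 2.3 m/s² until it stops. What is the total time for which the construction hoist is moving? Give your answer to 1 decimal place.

Phase 1 (accelerating): v₀ = 0 m/s, a = 2.2 m/s².
v = v₀ + at → t = (6 − 0) / 2.2 = 2.73 s
v² = v₀² + 2aΔx → Δx = (6² − 0²)/(2·2.2) = 8.18 m

Phase 2 (constant speed): v₀ = 6.00 m/s, a = 0 m/s².
v = v₀ + at = 6.00 + (0)(9) = 6.00 m/s
Δx = v₀t + ½at² = 6.00·9 + 0.5·0·9² = 54.0 m

Phase 3 (decelerating): v₀ = 6.00 m/s, a = -2.3 m/s².
v = v₀ + at → t = (0 − 6.00) / -2.3 = 2.61 s
v² = v₀² + 2aΔx → Δx = (0² − 6.00²)/(2·-2.3) = 7.83 m
Total time = 2.73 + 9.00 + 2.61 = 14.3 s

14.3 s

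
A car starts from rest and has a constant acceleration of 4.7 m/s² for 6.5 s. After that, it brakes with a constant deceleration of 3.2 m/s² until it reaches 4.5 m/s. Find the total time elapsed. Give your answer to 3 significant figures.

Phase 1 (accelerating): v₀ = 0 m/s, a = 4.7 m/s².
v = v₀ + at = 0 + (4.7)(6.5) = 30.6 m/s
Δx = v₀t + ½at² = 0·6.5 + 0.5·4.7·6.5² = 99.3 m

Phase 2 (decelerating): v₀ = 30.6 m/s, a = -3.2 m/s².
v = v₀ + at → t = (4.5 − 30.6) / -3.2 = 8.14 s
v² = v₀² + 2aΔx → Δx = (4.5² − 30.6²)/(2·-3.2) = 143 m
Total time = 6.50 + 8.14 = 14.6 s

14.6 s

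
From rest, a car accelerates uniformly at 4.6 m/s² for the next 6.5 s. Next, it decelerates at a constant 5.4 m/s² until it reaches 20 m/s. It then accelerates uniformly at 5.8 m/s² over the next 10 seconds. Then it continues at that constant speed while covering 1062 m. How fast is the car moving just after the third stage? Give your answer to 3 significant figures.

78.0 m/s

Phase 1 (accelerating): v₀ = 0 m/s, a = 4.6 m/s².
v = v₀ + at = 0 + (4.6)(6.5) = 29.9 m/s
Δx = v₀t + ½at² = 0·6.5 + 0.5·4.6·6.5² = 97.2 m

Phase 2 (decelerating): v₀ = 29.9 m/s, a = -5.4 m/s².
v = v₀ + at → t = (20 − 29.9) / -5.4 = 1.83 s
v² = v₀² + 2aΔx → Δx = (20² − 29.9²)/(2·-5.4) = 45.7 m

Phase 3 (accelerating): v₀ = 20.0 m/s, a = 5.8 m/s².
v = v₀ + at = 20.0 + (5.8)(10) = 78.0 m/s
Δx = v₀t + ½at² = 20.0·10 + 0.5·5.8·10² = 490 m
Speed at end of phase 3 = 78.0 m/s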